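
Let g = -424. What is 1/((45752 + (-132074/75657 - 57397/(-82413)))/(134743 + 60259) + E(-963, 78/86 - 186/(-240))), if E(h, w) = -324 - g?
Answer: 405286978911894/40623785452426633 ≈ 0.0099766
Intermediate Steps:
E(h, w) = 100 (E(h, w) = -324 - 1*(-424) = -324 + 424 = 100)
1/((45752 + (-132074/75657 - 57397/(-82413)))/(134743 + 60259) + E(-963, 78/86 - 186/(-240))) = 1/((45752 + (-132074/75657 - 57397/(-82413)))/(134743 + 60259) + 100) = 1/((45752 + (-132074*1/75657 - 57397*(-1/82413)))/195002 + 100) = 1/((45752 + (-132074/75657 + 57397/82413))*(1/195002) + 100) = 1/((45752 - 2180709911/2078373447)*(1/195002) + 100) = 1/((95087561237233/2078373447)*(1/195002) + 100) = 1/(95087561237233/405286978911894 + 100) = 1/(40623785452426633/405286978911894) = 405286978911894/40623785452426633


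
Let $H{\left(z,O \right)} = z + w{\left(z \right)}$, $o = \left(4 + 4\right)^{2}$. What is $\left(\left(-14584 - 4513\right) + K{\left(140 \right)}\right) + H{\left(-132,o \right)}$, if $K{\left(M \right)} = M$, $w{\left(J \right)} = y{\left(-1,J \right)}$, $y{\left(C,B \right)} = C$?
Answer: $-19090$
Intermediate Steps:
$w{\left(J \right)} = -1$
$o = 64$ ($o = 8^{2} = 64$)
$H{\left(z,O \right)} = -1 + z$ ($H{\left(z,O \right)} = z - 1 = -1 + z$)
$\left(\left(-14584 - 4513\right) + K{\left(140 \right)}\right) + H{\left(-132,o \right)} = \left(\left(-14584 - 4513\right) + 140\right) - 133 = \left(-19097 + 140\right) - 133 = -18957 - 133 = -19090$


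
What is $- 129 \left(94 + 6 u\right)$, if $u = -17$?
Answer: $1032$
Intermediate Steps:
$- 129 \left(94 + 6 u\right) = - 129 \left(94 + 6 \left(-17\right)\right) = - 129 \left(94 - 102\right) = \left(-129\right) \left(-8\right) = 1032$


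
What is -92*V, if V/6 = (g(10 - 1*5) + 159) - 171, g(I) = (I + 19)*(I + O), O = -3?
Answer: -19872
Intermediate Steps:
g(I) = (-3 + I)*(19 + I) (g(I) = (I + 19)*(I - 3) = (19 + I)*(-3 + I) = (-3 + I)*(19 + I))
V = 216 (V = 6*(((-57 + (10 - 1*5)² + 16*(10 - 1*5)) + 159) - 171) = 6*(((-57 + (10 - 5)² + 16*(10 - 5)) + 159) - 171) = 6*(((-57 + 5² + 16*5) + 159) - 171) = 6*(((-57 + 25 + 80) + 159) - 171) = 6*((48 + 159) - 171) = 6*(207 - 171) = 6*36 = 216)
-92*V = -92*216 = -19872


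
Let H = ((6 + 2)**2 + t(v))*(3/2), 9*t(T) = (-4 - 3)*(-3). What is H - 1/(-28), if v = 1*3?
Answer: 2787/28 ≈ 99.536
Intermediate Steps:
v = 3
t(T) = 7/3 (t(T) = ((-4 - 3)*(-3))/9 = (-7*(-3))/9 = (1/9)*21 = 7/3)
H = 199/2 (H = ((6 + 2)**2 + 7/3)*(3/2) = (8**2 + 7/3)*(3*(1/2)) = (64 + 7/3)*(3/2) = (199/3)*(3/2) = 199/2 ≈ 99.500)
H - 1/(-28) = 199/2 - 1/(-28) = 199/2 - 1*(-1/28) = 199/2 + 1/28 = 2787/28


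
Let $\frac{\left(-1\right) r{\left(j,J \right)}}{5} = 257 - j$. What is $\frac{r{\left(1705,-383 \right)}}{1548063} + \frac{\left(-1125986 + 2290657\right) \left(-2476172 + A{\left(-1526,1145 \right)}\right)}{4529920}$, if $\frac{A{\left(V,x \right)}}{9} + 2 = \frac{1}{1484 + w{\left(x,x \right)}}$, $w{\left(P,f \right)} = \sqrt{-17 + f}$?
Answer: $- \frac{2456751108794035760248193}{3858908403363678720} - \frac{10482039 \sqrt{282}}{4985466874880} \approx -6.3664 \cdot 10^{5}$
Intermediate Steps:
$r{\left(j,J \right)} = -1285 + 5 j$ ($r{\left(j,J \right)} = - 5 \left(257 - j\right) = -1285 + 5 j$)
$A{\left(V,x \right)} = -18 + \frac{9}{1484 + \sqrt{-17 + x}}$
$\frac{r{\left(1705,-383 \right)}}{1548063} + \frac{\left(-1125986 + 2290657\right) \left(-2476172 + A{\left(-1526,1145 \right)}\right)}{4529920} = \frac{-1285 + 5 \cdot 1705}{1548063} + \frac{\left(-1125986 + 2290657\right) \left(-2476172 + \frac{9 \left(-2967 - 2 \sqrt{-17 + 1145}\right)}{1484 + \sqrt{-17 + 1145}}\right)}{4529920} = \left(-1285 + 8525\right) \frac{1}{1548063} + 1164671 \left(-2476172 + \frac{9 \left(-2967 - 2 \sqrt{1128}\right)}{1484 + \sqrt{1128}}\right) \frac{1}{4529920} = 7240 \cdot \frac{1}{1548063} + 1164671 \left(-2476172 + \frac{9 \left(-2967 - 2 \cdot 2 \sqrt{282}\right)}{1484 + 2 \sqrt{282}}\right) \frac{1}{4529920} = \frac{7240}{1548063} + 1164671 \left(-2476172 + \frac{9 \left(-2967 - 4 \sqrt{282}\right)}{1484 + 2 \sqrt{282}}\right) \frac{1}{4529920} = \frac{7240}{1548063} + \left(-2883925719412 + \frac{10482039 \left(-2967 - 4 \sqrt{282}\right)}{1484 + 2 \sqrt{282}}\right) \frac{1}{4529920} = \frac{7240}{1548063} - \left(\frac{720981429853}{1132480} - \frac{10482039 \left(-2967 - 4 \sqrt{282}\right)}{4529920 \left(1484 + 2 \sqrt{282}\right)}\right) = - \frac{1116124667043369539}{1753150386240} + \frac{10482039 \left(-2967 - 4 \sqrt{282}\right)}{4529920 \left(1484 + 2 \sqrt{282}\right)}$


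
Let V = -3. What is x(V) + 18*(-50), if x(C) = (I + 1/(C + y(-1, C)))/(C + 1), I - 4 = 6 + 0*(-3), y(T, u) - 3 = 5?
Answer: -9051/10 ≈ -905.10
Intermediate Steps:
y(T, u) = 8 (y(T, u) = 3 + 5 = 8)
I = 10 (I = 4 + (6 + 0*(-3)) = 4 + (6 + 0) = 4 + 6 = 10)
x(C) = (10 + 1/(8 + C))/(1 + C) (x(C) = (10 + 1/(C + 8))/(C + 1) = (10 + 1/(8 + C))/(1 + C))
x(V) + 18*(-50) = (81 + 10*(-3))/(8 + (-3)² + 9*(-3)) + 18*(-50) = (81 - 30)/(8 + 9 - 27) - 900 = 51/(-10) - 900 = -⅒*51 - 900 = -51/10 - 900 = -9051/10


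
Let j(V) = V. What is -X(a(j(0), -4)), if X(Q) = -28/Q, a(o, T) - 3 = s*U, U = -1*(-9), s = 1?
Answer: 7/3 ≈ 2.3333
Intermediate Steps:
U = 9
a(o, T) = 12 (a(o, T) = 3 + 1*9 = 3 + 9 = 12)
-X(a(j(0), -4)) = -(-28)/12 = -1*(-7/3) = 7/3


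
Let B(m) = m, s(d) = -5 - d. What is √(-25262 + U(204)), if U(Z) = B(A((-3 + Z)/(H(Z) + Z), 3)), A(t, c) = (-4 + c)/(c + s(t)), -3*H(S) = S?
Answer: I*√5651777670/473 ≈ 158.94*I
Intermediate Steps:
H(S) = -S/3
A(t, c) = (-4 + c)/(-5 + c - t) (A(t, c) = (-4 + c)/(c + (-5 - t)) = (-4 + c)/(-5 + c - t))
U(Z) = 1/(2 + 3*(-3 + Z)/(2*Z)) (U(Z) = (4 - 1*3)/(5 + (-3 + Z)/(-Z/3 + Z) - 1*3) = (4 - 3)/(5 + (-3 + Z)/((2*Z/3)) - 3) = 1/(5 + (-3 + Z)*(3/(2*Z)) - 3) = 1/(5 + 3*(-3 + Z)/(2*Z) - 3) = 1/(2 + 3*(-3 + Z)/(2*Z)))
√(-25262 + U(204)) = √(-25262 + 2*204/(-9 + 7*204)) = √(-25262 + 2*204/(-9 + 1428)) = √(-25262 + 2*204/1419) = √(-25262 + 2*204*(1/1419)) = √(-25262 + 136/473) = √(-11948790/473) = I*√5651777670/473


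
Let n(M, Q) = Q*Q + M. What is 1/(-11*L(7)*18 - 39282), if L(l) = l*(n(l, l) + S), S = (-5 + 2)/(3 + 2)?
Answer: -5/580332 ≈ -8.6158e-6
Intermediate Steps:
n(M, Q) = M + Q² (n(M, Q) = Q² + M = M + Q²)
S = -⅗ (S = -3/5 = -3*⅕ = -⅗ ≈ -0.60000)
L(l) = l*(-⅗ + l + l²) (L(l) = l*((l + l²) - ⅗) = l*(-⅗ + l + l²))
1/(-11*L(7)*18 - 39282) = 1/(-77*(-⅗ + 7 + 7²)*18 - 39282) = 1/(-77*(-⅗ + 7 + 49)*18 - 39282) = 1/(-77*277/5*18 - 39282) = 1/(-11*1939/5*18 - 39282) = 1/(-21329/5*18 - 39282) = 1/(-383922/5 - 39282) = 1/(-580332/5) = -5/580332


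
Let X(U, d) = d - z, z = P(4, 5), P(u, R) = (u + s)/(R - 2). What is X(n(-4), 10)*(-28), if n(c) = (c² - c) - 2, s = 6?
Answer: -560/3 ≈ -186.67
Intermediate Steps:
n(c) = -2 + c² - c
P(u, R) = (6 + u)/(-2 + R) (P(u, R) = (u + 6)/(R - 2) = (6 + u)/(-2 + R))
z = 10/3 (z = (6 + 4)/(-2 + 5) = 10/3 ≈ 3.3333)
X(U, d) = -10/3 + d (X(U, d) = d - 1*10/3 = d - 10/3 = -10/3 + d)
X(n(-4), 10)*(-28) = (-10/3 + 10)*(-28) = (20/3)*(-28) = -560/3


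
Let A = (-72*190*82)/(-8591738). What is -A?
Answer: -560880/4295869 ≈ -0.13056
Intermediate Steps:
A = 560880/4295869 (A = -13680*82*(-1/8591738) = -1121760*(-1/8591738) = 560880/4295869 ≈ 0.13056)
-A = -1*560880/4295869 = -560880/4295869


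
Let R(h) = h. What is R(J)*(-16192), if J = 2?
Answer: -32384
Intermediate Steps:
R(J)*(-16192) = 2*(-16192) = -32384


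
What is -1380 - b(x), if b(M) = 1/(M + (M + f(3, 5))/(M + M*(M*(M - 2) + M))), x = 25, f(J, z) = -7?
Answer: -518402365/375643 ≈ -1380.0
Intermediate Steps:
b(M) = 1/(M + (-7 + M)/(M + M*(M + M*(-2 + M)))) (b(M) = 1/(M + (M - 7)/(M + M*(M*(M - 2) + M))) = 1/(M + (-7 + M)/(M + M*(M*(-2 + M) + M))) = 1/(M + (-7 + M)/(M + M*(M + M*(-2 + M)))))
-1380 - b(x) = -1380 - 25*(1 + 25**2 - 1*25)/(-7 + 25 + 25**2 + 25**4 - 1*25**3) = -1380 - 25*(1 + 625 - 25)/(-7 + 25 + 625 + 390625 - 1*15625) = -1380 - 25*601/(-7 + 25 + 625 + 390625 - 15625) = -1380 - 25*601/375643 = -1380 - 1*15025/375643 = -1380 - 15025/375643 = -518402365/375643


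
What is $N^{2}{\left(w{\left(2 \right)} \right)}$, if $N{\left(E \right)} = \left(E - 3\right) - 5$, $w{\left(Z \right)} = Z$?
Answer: $36$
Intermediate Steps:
$N{\left(E \right)} = -8 + E$ ($N{\left(E \right)} = \left(-3 + E\right) - 5 = -8 + E$)
$N^{2}{\left(w{\left(2 \right)} \right)} = \left(-8 + 2\right)^{2} = \left(-6\right)^{2} = 36$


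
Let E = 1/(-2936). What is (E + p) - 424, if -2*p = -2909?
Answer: 3025547/2936 ≈ 1030.5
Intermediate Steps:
p = 2909/2 (p = -½*(-2909) = 2909/2 ≈ 1454.5)
E = -1/2936 ≈ -0.00034060
(E + p) - 424 = (-1/2936 + 2909/2) - 424 = 4270411/2936 - 424 = 3025547/2936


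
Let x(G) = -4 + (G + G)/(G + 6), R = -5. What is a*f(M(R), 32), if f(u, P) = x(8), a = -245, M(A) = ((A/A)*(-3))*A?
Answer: 700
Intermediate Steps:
M(A) = -3*A (M(A) = (1*(-3))*A = -3*A)
x(G) = -4 + 2*G/(6 + G) (x(G) = -4 + (2*G)/(6 + G) = -4 + 2*G/(6 + G))
f(u, P) = -20/7 (f(u, P) = 2*(-12 - 1*8)/(6 + 8) = 2*(-12 - 8)/14 = 2*(1/14)*(-20) = -20/7)
a*f(M(R), 32) = -245*(-20/7) = 700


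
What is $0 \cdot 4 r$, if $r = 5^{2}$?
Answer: $0$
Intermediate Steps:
$r = 25$
$0 \cdot 4 r = 0 \cdot 4 \cdot 25 = 0 \cdot 25 = 0$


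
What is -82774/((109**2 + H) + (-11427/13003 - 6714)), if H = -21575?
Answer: 1076310322/213364651 ≈ 5.0445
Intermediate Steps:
-82774/((109**2 + H) + (-11427/13003 - 6714)) = -82774/((109**2 - 21575) + (-11427/13003 - 6714)) = -82774/((11881 - 21575) + (-11427*1/13003 - 6714)) = -82774/(-9694 + (-11427/13003 - 6714)) = -82774/(-9694 - 87313569/13003) = -82774/(-213364651/13003) = -82774*(-13003/213364651) = 1076310322/213364651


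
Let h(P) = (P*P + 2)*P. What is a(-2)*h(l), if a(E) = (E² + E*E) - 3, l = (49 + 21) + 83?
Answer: 17909415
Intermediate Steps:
l = 153 (l = 70 + 83 = 153)
h(P) = P*(2 + P²) (h(P) = (P² + 2)*P = (2 + P²)*P = P*(2 + P²))
a(E) = -3 + 2*E² (a(E) = (E² + E²) - 3 = 2*E² - 3 = -3 + 2*E²)
a(-2)*h(l) = (-3 + 2*(-2)²)*(153*(2 + 153²)) = (-3 + 2*4)*(153*(2 + 23409)) = (-3 + 8)*(153*23411) = 5*3581883 = 17909415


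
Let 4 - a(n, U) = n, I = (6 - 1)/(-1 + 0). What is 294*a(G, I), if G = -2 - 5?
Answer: 3234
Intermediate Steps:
I = -5 (I = 5/(-1) = 5*(-1) = -5)
G = -7
a(n, U) = 4 - n
294*a(G, I) = 294*(4 - 1*(-7)) = 294*(4 + 7) = 294*11 = 3234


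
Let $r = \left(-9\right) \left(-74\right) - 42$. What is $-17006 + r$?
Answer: $-16382$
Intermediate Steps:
$r = 624$ ($r = 666 - 42 = 624$)
$-17006 + r = -17006 + 624 = -16382$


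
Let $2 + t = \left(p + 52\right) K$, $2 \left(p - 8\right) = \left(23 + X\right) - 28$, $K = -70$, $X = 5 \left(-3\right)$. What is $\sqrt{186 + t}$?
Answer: $2 i \sqrt{829} \approx 57.585 i$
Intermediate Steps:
$X = -15$
$p = -2$ ($p = 8 + \frac{\left(23 - 15\right) - 28}{2} = 8 + \frac{8 - 28}{2} = 8 + \frac{1}{2} \left(-20\right) = 8 - 10 = -2$)
$t = -3502$ ($t = -2 + \left(-2 + 52\right) \left(-70\right) = -2 + 50 \left(-70\right) = -2 - 3500 = -3502$)
$\sqrt{186 + t} = \sqrt{186 - 3502} = \sqrt{-3316} = 2 i \sqrt{829}$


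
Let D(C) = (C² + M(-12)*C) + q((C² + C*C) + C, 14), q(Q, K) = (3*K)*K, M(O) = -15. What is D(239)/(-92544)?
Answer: -13531/23136 ≈ -0.58485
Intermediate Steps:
q(Q, K) = 3*K²
D(C) = 588 + C² - 15*C (D(C) = (C² - 15*C) + 3*14² = (C² - 15*C) + 3*196 = (C² - 15*C) + 588 = 588 + C² - 15*C)
D(239)/(-92544) = (588 + 239² - 15*239)/(-92544) = (588 + 57121 - 3585)*(-1/92544) = 54124*(-1/92544) = -13531/23136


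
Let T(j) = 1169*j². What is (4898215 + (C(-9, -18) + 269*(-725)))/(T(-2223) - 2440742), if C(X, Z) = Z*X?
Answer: 4703352/5774440459 ≈ 0.00081451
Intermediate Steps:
C(X, Z) = X*Z
(4898215 + (C(-9, -18) + 269*(-725)))/(T(-2223) - 2440742) = (4898215 + (-9*(-18) + 269*(-725)))/(1169*(-2223)² - 2440742) = (4898215 + (162 - 195025))/(1169*4941729 - 2440742) = (4898215 - 194863)/(5776881201 - 2440742) = 4703352/5774440459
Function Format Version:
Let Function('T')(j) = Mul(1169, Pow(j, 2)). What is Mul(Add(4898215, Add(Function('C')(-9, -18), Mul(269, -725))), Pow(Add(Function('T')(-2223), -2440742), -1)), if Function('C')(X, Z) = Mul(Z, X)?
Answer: Rational(4703352, 5774440459) ≈ 0.00081451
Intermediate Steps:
Function('C')(X, Z) = Mul(X, Z)
Mul(Add(4898215, Add(Function('C')(-9, -18), Mul(269, -725))), Pow(Add(Function('T')(-2223), -2440742), -1)) = Mul(Add(4898215, Add(Mul(-9, -18), Mul(269, -725))), Pow(Add(Mul(1169, Pow(-2223, 2)), -2440742), -1)) = Mul(Add(4898215, Add(162, -195025)), Pow(Add(Mul(1169, 4941729), -2440742), -1)) = Mul(Add(4898215, -194863), Pow(Add(5776881201, -2440742), -1)) = Mul(4703352, Pow(5774440459, -1)) = Mul(4703352, Rational(1, 5774440459)) = Rational(4703352, 5774440459)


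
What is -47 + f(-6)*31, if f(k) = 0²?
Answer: -47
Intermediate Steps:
f(k) = 0
-47 + f(-6)*31 = -47 + 0*31 = -47 + 0 = -47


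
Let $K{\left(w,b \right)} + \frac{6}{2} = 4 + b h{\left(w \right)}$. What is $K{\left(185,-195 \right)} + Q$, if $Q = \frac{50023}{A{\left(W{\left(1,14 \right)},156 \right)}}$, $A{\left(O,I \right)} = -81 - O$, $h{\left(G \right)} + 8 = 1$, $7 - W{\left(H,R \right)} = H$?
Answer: $\frac{68819}{87} \approx 791.02$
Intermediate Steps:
$W{\left(H,R \right)} = 7 - H$
$h{\left(G \right)} = -7$ ($h{\left(G \right)} = -8 + 1 = -7$)
$Q = - \frac{50023}{87}$ ($Q = \frac{50023}{-81 - \left(7 - 1\right)} = \frac{50023}{-81 - 6} = \frac{50023}{-87} = 50023 \left(- \frac{1}{87}\right) = - \frac{50023}{87} \approx -574.98$)
$K{\left(w,b \right)} = 1 - 7 b$ ($K{\left(w,b \right)} = -3 + \left(4 + b \left(-7\right)\right) = -3 - \left(-4 + 7 b\right) = 1 - 7 b$)
$K{\left(185,-195 \right)} + Q = \left(1 - -1365\right) - \frac{50023}{87} = \left(1 + 1365\right) - \frac{50023}{87} = 1366 - \frac{50023}{87} = \frac{68819}{87}$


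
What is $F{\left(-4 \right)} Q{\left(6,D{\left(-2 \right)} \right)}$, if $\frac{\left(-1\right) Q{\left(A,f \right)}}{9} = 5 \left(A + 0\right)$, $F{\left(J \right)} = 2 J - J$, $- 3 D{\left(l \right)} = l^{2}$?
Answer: $1080$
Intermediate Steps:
$D{\left(l \right)} = - \frac{l^{2}}{3}$
$F{\left(J \right)} = J$
$Q{\left(A,f \right)} = - 45 A$ ($Q{\left(A,f \right)} = - 9 \cdot 5 \left(A + 0\right) = - 9 \cdot 5 A = - 45 A$)
$F{\left(-4 \right)} Q{\left(6,D{\left(-2 \right)} \right)} = - 4 \left(\left(-45\right) 6\right) = \left(-4\right) \left(-270\right) = 1080$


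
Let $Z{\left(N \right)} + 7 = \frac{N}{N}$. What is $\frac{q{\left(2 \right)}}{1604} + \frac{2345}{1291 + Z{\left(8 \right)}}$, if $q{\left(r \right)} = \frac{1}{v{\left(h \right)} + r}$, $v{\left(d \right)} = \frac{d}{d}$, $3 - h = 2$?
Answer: $\frac{2257085}{1236684} \approx 1.8251$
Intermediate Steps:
$h = 1$ ($h = 3 - 2 = 1$)
$Z{\left(N \right)} = -6$ ($Z{\left(N \right)} = -7 + \frac{N}{N} = -7 + 1 = -6$)
$v{\left(d \right)} = 1$
$q{\left(r \right)} = \frac{1}{1 + r}$
$\frac{q{\left(2 \right)}}{1604} + \frac{2345}{1291 + Z{\left(8 \right)}} = \frac{1}{\left(1 + 2\right) 1604} + \frac{2345}{1291 - 6} = \frac{1}{3} \cdot \frac{1}{1604} + \frac{2345}{1285} = \frac{1}{3} \cdot \frac{1}{1604} + 2345 \cdot \frac{1}{1285} = \frac{1}{4812} + \frac{469}{257} = \frac{2257085}{1236684}$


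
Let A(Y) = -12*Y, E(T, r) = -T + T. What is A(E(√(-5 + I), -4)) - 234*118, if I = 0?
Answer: -27612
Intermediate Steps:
E(T, r) = 0
A(E(√(-5 + I), -4)) - 234*118 = -12*0 - 234*118 = 0 - 27612 = -27612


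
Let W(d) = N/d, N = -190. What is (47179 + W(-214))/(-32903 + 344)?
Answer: -5048248/3483813 ≈ -1.4491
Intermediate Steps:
W(d) = -190/d
(47179 + W(-214))/(-32903 + 344) = (47179 - 190/(-214))/(-32903 + 344) = (47179 - 190*(-1/214))/(-32559) = (47179 + 95/107)*(-1/32559) = (5048248/107)*(-1/32559) = -5048248/3483813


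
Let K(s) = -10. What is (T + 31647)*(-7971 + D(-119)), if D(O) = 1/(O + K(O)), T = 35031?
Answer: -22854106760/43 ≈ -5.3149e+8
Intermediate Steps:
D(O) = 1/(-10 + O) (D(O) = 1/(O - 10) = 1/(-10 + O))
(T + 31647)*(-7971 + D(-119)) = (35031 + 31647)*(-7971 + 1/(-10 - 119)) = 66678*(-7971 + 1/(-129)) = 66678*(-7971 - 1/129) = 66678*(-1028260/129) = -22854106760/43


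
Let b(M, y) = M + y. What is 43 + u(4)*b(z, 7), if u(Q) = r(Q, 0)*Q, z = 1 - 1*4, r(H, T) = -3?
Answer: -5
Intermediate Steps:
z = -3 (z = 1 - 4 = -3)
u(Q) = -3*Q
43 + u(4)*b(z, 7) = 43 + (-3*4)*(-3 + 7) = 43 - 12*4 = 43 - 48 = -5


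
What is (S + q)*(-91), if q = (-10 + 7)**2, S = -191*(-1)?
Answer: -18200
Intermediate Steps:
S = 191
q = 9 (q = (-3)**2 = 9)
(S + q)*(-91) = (191 + 9)*(-91) = 200*(-91) = -18200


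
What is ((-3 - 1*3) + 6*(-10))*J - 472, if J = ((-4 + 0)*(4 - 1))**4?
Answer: -1369048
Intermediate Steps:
J = 20736 (J = (-4*3)**4 = (-12)**4 = 20736)
((-3 - 1*3) + 6*(-10))*J - 472 = ((-3 - 1*3) + 6*(-10))*20736 - 472 = ((-3 - 3) - 60)*20736 - 472 = (-6 - 60)*20736 - 472 = -66*20736 - 472 = -1368576 - 472 = -1369048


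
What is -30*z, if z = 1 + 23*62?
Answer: -42810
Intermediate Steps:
z = 1427 (z = 1 + 1426 = 1427)
-30*z = -30*1427 = -42810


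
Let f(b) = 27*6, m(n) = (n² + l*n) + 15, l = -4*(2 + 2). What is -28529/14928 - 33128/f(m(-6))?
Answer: -83192747/403056 ≈ -206.41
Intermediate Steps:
l = -16 (l = -4*4 = -16)
m(n) = 15 + n² - 16*n (m(n) = (n² - 16*n) + 15 = 15 + n² - 16*n)
f(b) = 162
-28529/14928 - 33128/f(m(-6)) = -28529/14928 - 33128/162 = -28529*1/14928 - 33128*1/162 = -28529/14928 - 16564/81 = -83192747/403056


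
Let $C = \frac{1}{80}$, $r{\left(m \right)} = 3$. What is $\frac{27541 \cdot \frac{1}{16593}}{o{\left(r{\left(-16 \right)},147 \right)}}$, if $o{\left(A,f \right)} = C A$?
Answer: $\frac{2203280}{49779} \approx 44.261$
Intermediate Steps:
$C = \frac{1}{80} \approx 0.0125$
$o{\left(A,f \right)} = \frac{A}{80}$
$\frac{27541 \cdot \frac{1}{16593}}{o{\left(r{\left(-16 \right)},147 \right)}} = \frac{27541 \cdot \frac{1}{16593}}{\frac{1}{80} \cdot 3} = \frac{27541 \cdot \frac{1}{16593}}{\frac{3}{80}} = \frac{27541}{16593} \cdot \frac{80}{3} = \frac{2203280}{49779}$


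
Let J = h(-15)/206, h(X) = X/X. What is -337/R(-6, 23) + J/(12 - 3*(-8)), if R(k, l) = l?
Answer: -2499169/170568 ≈ -14.652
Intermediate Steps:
h(X) = 1
J = 1/206 ≈ 0.0048544
-337/R(-6, 23) + J/(12 - 3*(-8)) = -337/23 + 1/(206*(12 - 3*(-8))) = -337*1/23 + 1/(206*(12 + 24)) = -337/23 + (1/206)/36 = -337/23 + (1/206)*(1/36) = -337/23 + 1/7416 = -2499169/170568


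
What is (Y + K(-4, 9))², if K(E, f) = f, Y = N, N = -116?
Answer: 11449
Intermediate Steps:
Y = -116
(Y + K(-4, 9))² = (-116 + 9)² = (-107)² = 11449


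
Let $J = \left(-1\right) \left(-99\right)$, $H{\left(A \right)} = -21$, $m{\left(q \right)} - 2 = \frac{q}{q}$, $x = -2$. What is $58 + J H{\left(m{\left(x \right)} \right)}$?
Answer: $-2021$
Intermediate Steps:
$m{\left(q \right)} = 3$ ($m{\left(q \right)} = 2 + \frac{q}{q} = 2 + 1 = 3$)
$J = 99$
$58 + J H{\left(m{\left(x \right)} \right)} = 58 + 99 \left(-21\right) = 58 - 2079 = -2021$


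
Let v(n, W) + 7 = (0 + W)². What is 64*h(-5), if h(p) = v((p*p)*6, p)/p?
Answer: -1152/5 ≈ -230.40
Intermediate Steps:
v(n, W) = -7 + W² (v(n, W) = -7 + (0 + W)² = -7 + W²)
h(p) = (-7 + p²)/p
64*h(-5) = 64*(-5 - 7/(-5)) = 64*(-5 - 7*(-⅕)) = 64*(-5 + 7/5) = 64*(-18/5) = -1152/5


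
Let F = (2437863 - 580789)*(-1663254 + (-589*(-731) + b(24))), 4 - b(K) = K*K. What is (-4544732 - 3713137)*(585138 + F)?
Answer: 18912728953788033780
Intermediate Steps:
b(K) = 4 - K² (b(K) = 4 - K*K = 4 - K²)
F = -2290268080758 (F = (2437863 - 580789)*(-1663254 + (-589*(-731) + (4 - 1*24²))) = 1857074*(-1663254 + (430559 + (4 - 1*576))) = 1857074*(-1663254 + (430559 + (4 - 576))) = 1857074*(-1663254 + (430559 - 572)) = 1857074*(-1663254 + 429987) = 1857074*(-1233267) = -2290268080758)
(-4544732 - 3713137)*(585138 + F) = (-4544732 - 3713137)*(585138 - 2290268080758) = -8257869*(-2290267495620) = 18912728953788033780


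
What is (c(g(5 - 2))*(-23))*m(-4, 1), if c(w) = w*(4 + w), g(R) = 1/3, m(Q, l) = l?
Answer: -299/9 ≈ -33.222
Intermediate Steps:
g(R) = ⅓ (g(R) = 1*(⅓) = ⅓)
(c(g(5 - 2))*(-23))*m(-4, 1) = (((4 + ⅓)/3)*(-23))*1 = (((⅓)*(13/3))*(-23))*1 = ((13/9)*(-23))*1 = -299/9*1 = -299/9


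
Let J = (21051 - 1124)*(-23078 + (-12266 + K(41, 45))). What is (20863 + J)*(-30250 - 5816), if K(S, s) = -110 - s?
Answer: 25511923828860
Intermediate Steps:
J = -707388573 (J = (21051 - 1124)*(-23078 + (-12266 + (-110 - 1*45))) = 19927*(-23078 + (-12266 + (-110 - 45))) = 19927*(-23078 + (-12266 - 155)) = 19927*(-23078 - 12421) = 19927*(-35499) = -707388573)
(20863 + J)*(-30250 - 5816) = (20863 - 707388573)*(-30250 - 5816) = -707367710*(-36066) = 25511923828860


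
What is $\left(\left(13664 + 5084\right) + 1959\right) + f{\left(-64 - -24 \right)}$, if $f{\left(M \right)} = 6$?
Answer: $20713$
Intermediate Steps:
$\left(\left(13664 + 5084\right) + 1959\right) + f{\left(-64 - -24 \right)} = \left(\left(13664 + 5084\right) + 1959\right) + 6 = \left(18748 + 1959\right) + 6 = 20707 + 6 = 20713$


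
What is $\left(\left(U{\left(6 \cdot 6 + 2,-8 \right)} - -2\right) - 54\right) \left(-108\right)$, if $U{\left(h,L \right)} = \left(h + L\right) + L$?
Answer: $3240$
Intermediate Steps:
$U{\left(h,L \right)} = h + 2 L$ ($U{\left(h,L \right)} = \left(L + h\right) + L = h + 2 L$)
$\left(\left(U{\left(6 \cdot 6 + 2,-8 \right)} - -2\right) - 54\right) \left(-108\right) = \left(\left(\left(\left(6 \cdot 6 + 2\right) + 2 \left(-8\right)\right) - -2\right) - 54\right) \left(-108\right) = \left(\left(\left(\left(36 + 2\right) - 16\right) + 2\right) - 54\right) \left(-108\right) = \left(\left(\left(38 - 16\right) + 2\right) - 54\right) \left(-108\right) = \left(\left(22 + 2\right) - 54\right) \left(-108\right) = \left(24 - 54\right) \left(-108\right) = \left(-30\right) \left(-108\right) = 3240$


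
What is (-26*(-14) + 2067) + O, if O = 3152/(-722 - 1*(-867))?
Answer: 355647/145 ≈ 2452.7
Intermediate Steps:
O = 3152/145 (O = 3152/(-722 + 867) = 3152/145 ≈ 21.738)
(-26*(-14) + 2067) + O = (-26*(-14) + 2067) + 3152/145 = (364 + 2067) + 3152/145 = 2431 + 3152/145 = 355647/145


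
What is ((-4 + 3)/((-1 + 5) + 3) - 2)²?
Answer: 225/49 ≈ 4.5918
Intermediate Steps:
((-4 + 3)/((-1 + 5) + 3) - 2)² = (-1/(4 + 3) - 2)² = (-1/7 - 2)² = (-1*⅐ - 2)² = (-⅐ - 2)² = (-15/7)² = 225/49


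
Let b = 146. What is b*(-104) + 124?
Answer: -15060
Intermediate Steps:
b*(-104) + 124 = 146*(-104) + 124 = -15184 + 124 = -15060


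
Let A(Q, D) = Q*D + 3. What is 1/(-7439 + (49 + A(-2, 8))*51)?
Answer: -1/5603 ≈ -0.00017848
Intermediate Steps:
A(Q, D) = 3 + D*Q (A(Q, D) = D*Q + 3 = 3 + D*Q)
1/(-7439 + (49 + A(-2, 8))*51) = 1/(-7439 + (49 + (3 + 8*(-2)))*51) = 1/(-7439 + (49 + (3 - 16))*51) = 1/(-7439 + (49 - 13)*51) = 1/(-7439 + 36*51) = 1/(-7439 + 1836) = 1/(-5603) = -1/5603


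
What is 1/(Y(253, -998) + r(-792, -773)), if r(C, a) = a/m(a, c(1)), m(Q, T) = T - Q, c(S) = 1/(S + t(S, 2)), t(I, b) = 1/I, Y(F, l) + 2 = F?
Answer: 1547/386751 ≈ 0.0040000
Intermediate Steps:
Y(F, l) = -2 + F
t(I, b) = 1/I
c(S) = 1/(S + 1/S)
r(C, a) = a/(½ - a) (r(C, a) = a/(1/(1 + 1²) - a) = a/(1/(1 + 1) - a) = a/(1/2 - a) = a/(1*(½) - a) = a/(½ - a))
1/(Y(253, -998) + r(-792, -773)) = 1/((-2 + 253) - 2*(-773)/(-1 + 2*(-773))) = 1/(251 - 2*(-773)/(-1 - 1546)) = 1/(251 - 2*(-773)/(-1547)) = 1/(251 - 2*(-773)*(-1/1547)) = 1/(251 - 1546/1547) = 1/(386751/1547) = 1547/386751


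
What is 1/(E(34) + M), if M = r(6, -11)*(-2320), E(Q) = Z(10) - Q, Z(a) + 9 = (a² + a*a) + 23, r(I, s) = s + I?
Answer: 1/11780 ≈ 8.4890e-5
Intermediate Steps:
r(I, s) = I + s
Z(a) = 14 + 2*a² (Z(a) = -9 + ((a² + a*a) + 23) = -9 + ((a² + a²) + 23) = -9 + (2*a² + 23) = -9 + (23 + 2*a²) = 14 + 2*a²)
E(Q) = 214 - Q (E(Q) = (14 + 2*10²) - Q = (14 + 2*100) - Q = (14 + 200) - Q = 214 - Q)
M = 11600 (M = (6 - 11)*(-2320) = -5*(-2320) = 11600)
1/(E(34) + M) = 1/((214 - 1*34) + 11600) = 1/((214 - 34) + 11600) = 1/(180 + 11600) = 1/11780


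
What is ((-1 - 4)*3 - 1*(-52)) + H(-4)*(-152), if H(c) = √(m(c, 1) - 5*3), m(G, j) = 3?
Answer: 37 - 304*I*√3 ≈ 37.0 - 526.54*I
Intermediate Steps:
H(c) = 2*I*√3 (H(c) = √(3 - 5*3) = √(3 - 15) = √(-12) = 2*I*√3)
((-1 - 4)*3 - 1*(-52)) + H(-4)*(-152) = ((-1 - 4)*3 - 1*(-52)) + (2*I*√3)*(-152) = (-5*3 + 52) - 304*I*√3 = (-15 + 52) - 304*I*√3 = 37 - 304*I*√3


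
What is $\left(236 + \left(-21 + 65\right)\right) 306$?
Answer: $85680$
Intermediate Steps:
$\left(236 + \left(-21 + 65\right)\right) 306 = \left(236 + 44\right) 306 = 280 \cdot 306 = 85680$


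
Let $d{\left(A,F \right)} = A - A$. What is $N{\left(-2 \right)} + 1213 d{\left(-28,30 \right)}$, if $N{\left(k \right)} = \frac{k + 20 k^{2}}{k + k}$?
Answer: $- \frac{39}{2} \approx -19.5$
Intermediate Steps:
$d{\left(A,F \right)} = 0$
$N{\left(k \right)} = \frac{k + 20 k^{2}}{2 k}$
$N{\left(-2 \right)} + 1213 d{\left(-28,30 \right)} = \left(\frac{1}{2} + 10 \left(-2\right)\right) + 1213 \cdot 0 = \left(\frac{1}{2} - 20\right) + 0 = - \frac{39}{2} + 0 = - \frac{39}{2}$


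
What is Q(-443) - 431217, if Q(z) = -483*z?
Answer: -217248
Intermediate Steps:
Q(-443) - 431217 = -483*(-443) - 431217 = 213969 - 431217 = -217248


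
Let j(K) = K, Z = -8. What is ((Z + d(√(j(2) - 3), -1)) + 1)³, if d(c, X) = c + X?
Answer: -488 + 191*I ≈ -488.0 + 191.0*I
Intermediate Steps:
d(c, X) = X + c
((Z + d(√(j(2) - 3), -1)) + 1)³ = ((-8 + (-1 + √(2 - 3))) + 1)³ = ((-8 + (-1 + √(-1))) + 1)³ = ((-8 + (-1 + I)) + 1)³ = ((-9 + I) + 1)³ = (-8 + I)³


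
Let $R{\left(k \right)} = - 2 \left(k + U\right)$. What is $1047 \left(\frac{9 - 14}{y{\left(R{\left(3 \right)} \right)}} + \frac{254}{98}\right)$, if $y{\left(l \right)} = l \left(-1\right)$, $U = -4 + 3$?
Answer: $\frac{275361}{196} \approx 1404.9$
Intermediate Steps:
$U = -1$
$R{\left(k \right)} = 2 - 2 k$ ($R{\left(k \right)} = - 2 \left(k - 1\right) = - 2 \left(-1 + k\right) = 2 - 2 k$)
$y{\left(l \right)} = - l$
$1047 \left(\frac{9 - 14}{y{\left(R{\left(3 \right)} \right)}} + \frac{254}{98}\right) = 1047 \left(\frac{9 - 14}{\left(-1\right) \left(2 - 6\right)} + \frac{254}{98}\right) = 1047 \left(\frac{9 - 14}{\left(-1\right) \left(2 - 6\right)} + 254 \cdot \frac{1}{98}\right) = 1047 \left(- \frac{5}{\left(-1\right) \left(-4\right)} + \frac{127}{49}\right) = 1047 \left(- \frac{5}{4} + \frac{127}{49}\right) = 1047 \cdot \frac{263}{196} = \frac{275361}{196}$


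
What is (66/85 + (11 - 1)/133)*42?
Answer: 57768/1615 ≈ 35.770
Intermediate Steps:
(66/85 + (11 - 1)/133)*42 = (66*(1/85) + 10*(1/133))*42 = (66/85 + 10/133)*42 = (9628/11305)*42 = 57768/1615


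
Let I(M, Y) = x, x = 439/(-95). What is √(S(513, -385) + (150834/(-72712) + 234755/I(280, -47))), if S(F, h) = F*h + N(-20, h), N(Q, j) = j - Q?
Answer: I*√15836176900416794253/7980142 ≈ 498.67*I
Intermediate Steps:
x = -439/95 (x = 439*(-1/95) = -439/95 ≈ -4.6211)
S(F, h) = 20 + h + F*h (S(F, h) = F*h + (h - 1*(-20)) = F*h + (h + 20) = F*h + (20 + h) = 20 + h + F*h)
I(M, Y) = -439/95
√(S(513, -385) + (150834/(-72712) + 234755/I(280, -47))) = √((20 - 385 + 513*(-385)) + (150834/(-72712) + 234755/(-439/95))) = √((20 - 385 - 197505) + (150834*(-1/72712) + 234755*(-95/439))) = √(-197870 + (-75417/36356 - 22301725/439)) = √(-197870 - 810834622163/15960284) = √(-3968896017243/15960284) = I*√15836176900416794253/7980142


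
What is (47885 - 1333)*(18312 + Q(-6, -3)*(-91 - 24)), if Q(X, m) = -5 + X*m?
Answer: 782864984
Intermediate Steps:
(47885 - 1333)*(18312 + Q(-6, -3)*(-91 - 24)) = (47885 - 1333)*(18312 + (-5 - 6*(-3))*(-91 - 24)) = 46552*(18312 + (-5 + 18)*(-115)) = 46552*(18312 + 13*(-115)) = 46552*(18312 - 1495) = 46552*16817 = 782864984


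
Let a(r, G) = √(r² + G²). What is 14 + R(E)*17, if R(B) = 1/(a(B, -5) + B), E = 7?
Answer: 231/25 + 17*√74/25 ≈ 15.090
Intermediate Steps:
a(r, G) = √(G² + r²)
R(B) = 1/(B + √(25 + B²)) (R(B) = 1/(√((-5)² + B²) + B) = 1/(√(25 + B²) + B) = 1/(B + √(25 + B²)))
14 + R(E)*17 = 14 + 17/(7 + √(25 + 7²)) = 14 + 17/(7 + √(25 + 49)) = 14 + 17/(7 + √74)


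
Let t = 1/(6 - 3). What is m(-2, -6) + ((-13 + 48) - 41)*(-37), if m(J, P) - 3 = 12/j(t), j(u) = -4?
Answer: 222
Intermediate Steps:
t = ⅓ (t = 1/3 = ⅓ ≈ 0.33333)
m(J, P) = 0 (m(J, P) = 3 + 12/(-4) = 3 + 12*(-¼) = 3 - 3 = 0)
m(-2, -6) + ((-13 + 48) - 41)*(-37) = 0 + ((-13 + 48) - 41)*(-37) = 0 + (35 - 41)*(-37) = 0 - 6*(-37) = 0 + 222 = 222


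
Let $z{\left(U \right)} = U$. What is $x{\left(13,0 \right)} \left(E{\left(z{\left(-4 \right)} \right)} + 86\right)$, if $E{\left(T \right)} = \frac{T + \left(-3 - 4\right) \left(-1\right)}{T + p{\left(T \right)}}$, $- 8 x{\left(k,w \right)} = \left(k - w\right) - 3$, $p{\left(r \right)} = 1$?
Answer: $- \frac{425}{4} \approx -106.25$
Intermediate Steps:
$x{\left(k,w \right)} = \frac{3}{8} - \frac{k}{8} + \frac{w}{8}$ ($x{\left(k,w \right)} = - \frac{\left(k - w\right) - 3}{8} = - \frac{-3 + k - w}{8} = \frac{3}{8} - \frac{k}{8} + \frac{w}{8}$)
$E{\left(T \right)} = \frac{7 + T}{1 + T}$ ($E{\left(T \right)} = \frac{T + \left(-3 - 4\right) \left(-1\right)}{T + 1} = \frac{T - -7}{1 + T} = \frac{T + 7}{1 + T} = \frac{7 + T}{1 + T}$)
$x{\left(13,0 \right)} \left(E{\left(z{\left(-4 \right)} \right)} + 86\right) = \left(\frac{3}{8} - \frac{13}{8} + \frac{1}{8} \cdot 0\right) \left(\frac{7 - 4}{1 - 4} + 86\right) = \left(\frac{3}{8} - \frac{13}{8} + 0\right) \left(\frac{1}{-3} \cdot 3 + 86\right) = - \frac{5 \left(\left(- \frac{1}{3}\right) 3 + 86\right)}{4} = - \frac{5 \left(-1 + 86\right)}{4} = \left(- \frac{5}{4}\right) 85 = - \frac{425}{4}$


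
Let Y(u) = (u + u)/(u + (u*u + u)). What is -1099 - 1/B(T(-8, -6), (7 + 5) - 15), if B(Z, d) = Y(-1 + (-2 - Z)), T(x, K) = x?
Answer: -2205/2 ≈ -1102.5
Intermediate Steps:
Y(u) = 2*u/(u² + 2*u) (Y(u) = (2*u)/(u + (u² + u)) = (2*u)/(u + (u + u²)) = (2*u)/(u² + 2*u) = 2*u/(u² + 2*u))
B(Z, d) = 2/(-1 - Z) (B(Z, d) = 2/(2 + (-1 + (-2 - Z))) = 2/(2 + (-3 - Z)) = 2/(-1 - Z))
-1099 - 1/B(T(-8, -6), (7 + 5) - 15) = -1099 - 1/((-2/(1 - 8))) = -1099 - 1/((-2/(-7))) = -1099 - 1/((-2*(-⅐))) = -1099 - 1/2/7 = -1099 - 1*7/2 = -1099 - 7/2 = -2205/2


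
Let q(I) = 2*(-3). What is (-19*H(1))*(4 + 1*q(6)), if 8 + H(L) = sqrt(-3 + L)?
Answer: -304 + 38*I*sqrt(2) ≈ -304.0 + 53.74*I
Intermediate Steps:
q(I) = -6
H(L) = -8 + sqrt(-3 + L)
(-19*H(1))*(4 + 1*q(6)) = (-19*(-8 + sqrt(-3 + 1)))*(4 + 1*(-6)) = (-19*(-8 + sqrt(-2)))*(4 - 6) = -19*(-8 + I*sqrt(2))*(-2) = (152 - 19*I*sqrt(2))*(-2) = -304 + 38*I*sqrt(2)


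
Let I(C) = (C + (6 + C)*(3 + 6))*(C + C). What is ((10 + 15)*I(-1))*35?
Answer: -77000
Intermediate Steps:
I(C) = 2*C*(54 + 10*C) (I(C) = (C + (6 + C)*9)*(2*C) = (C + (54 + 9*C))*(2*C) = (54 + 10*C)*(2*C) = 2*C*(54 + 10*C))
((10 + 15)*I(-1))*35 = ((10 + 15)*(4*(-1)*(27 + 5*(-1))))*35 = (25*(4*(-1)*(27 - 5)))*35 = (25*(4*(-1)*22))*35 = (25*(-88))*35 = -2200*35 = -77000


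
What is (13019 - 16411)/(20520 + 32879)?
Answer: -3392/53399 ≈ -0.063522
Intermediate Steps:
(13019 - 16411)/(20520 + 32879) = -3392/53399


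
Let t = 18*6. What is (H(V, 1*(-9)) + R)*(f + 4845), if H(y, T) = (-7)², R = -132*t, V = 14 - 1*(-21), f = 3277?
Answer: -115389254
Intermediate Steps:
t = 108
V = 35 (V = 14 + 21 = 35)
R = -14256 (R = -132*108 = -14256)
H(y, T) = 49
(H(V, 1*(-9)) + R)*(f + 4845) = (49 - 14256)*(3277 + 4845) = -14207*8122 = -115389254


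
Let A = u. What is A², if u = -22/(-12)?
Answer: 121/36 ≈ 3.3611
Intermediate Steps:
u = 11/6 (u = -1/12*(-22) = 11/6 ≈ 1.8333)
A = 11/6 ≈ 1.8333
A² = (11/6)² = 121/36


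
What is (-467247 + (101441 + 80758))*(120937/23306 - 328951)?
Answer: 1092647571198156/11653 ≈ 9.3765e+10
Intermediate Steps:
(-467247 + (101441 + 80758))*(120937/23306 - 328951) = (-467247 + 182199)*(120937*(1/23306) - 328951) = -285048*(120937/23306 - 328951) = -285048*(-7666411069/23306) = 1092647571198156/11653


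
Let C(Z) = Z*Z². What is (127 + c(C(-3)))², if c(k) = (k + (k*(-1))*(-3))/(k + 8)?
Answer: 6355441/361 ≈ 17605.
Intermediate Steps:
C(Z) = Z³
c(k) = 4*k/(8 + k) (c(k) = (k - k*(-3))/(8 + k) = (k + 3*k)/(8 + k) = (4*k)/(8 + k) = 4*k/(8 + k))
(127 + c(C(-3)))² = (127 + 4*(-3)³/(8 + (-3)³))² = (127 + 4*(-27)/(8 - 27))² = (127 + 4*(-27)/(-19))² = (127 + 4*(-27)*(-1/19))² = (127 + 108/19)² = (2521/19)² = 6355441/361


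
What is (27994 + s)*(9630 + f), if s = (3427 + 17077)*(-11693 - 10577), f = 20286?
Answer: -13659528508776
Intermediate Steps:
s = -456624080 (s = 20504*(-22270) = -456624080)
(27994 + s)*(9630 + f) = (27994 - 456624080)*(9630 + 20286) = -456596086*29916 = -13659528508776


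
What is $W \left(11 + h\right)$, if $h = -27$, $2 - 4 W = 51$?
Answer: $196$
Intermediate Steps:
$W = - \frac{49}{4}$ ($W = \frac{1}{2} - \frac{51}{4} = - \frac{49}{4} \approx -12.25$)
$W \left(11 + h\right) = - \frac{49 \left(11 - 27\right)}{4} = \left(- \frac{49}{4}\right) \left(-16\right) = 196$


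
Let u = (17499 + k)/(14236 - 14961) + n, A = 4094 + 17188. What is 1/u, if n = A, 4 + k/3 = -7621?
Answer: 725/15434826 ≈ 4.6972e-5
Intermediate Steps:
k = -22875 (k = -12 + 3*(-7621) = -12 - 22863 = -22875)
A = 21282
n = 21282
u = 15434826/725 (u = (17499 - 22875)/(14236 - 14961) + 21282 = -5376/(-725) + 21282 = -5376*(-1/725) + 21282 = 5376/725 + 21282 = 15434826/725 ≈ 21289.)
1/u = 1/(15434826/725) = 725/15434826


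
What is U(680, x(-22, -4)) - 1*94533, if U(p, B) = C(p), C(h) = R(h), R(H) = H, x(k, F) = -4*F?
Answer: -93853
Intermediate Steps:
C(h) = h
U(p, B) = p
U(680, x(-22, -4)) - 1*94533 = 680 - 1*94533 = 680 - 94533 = -93853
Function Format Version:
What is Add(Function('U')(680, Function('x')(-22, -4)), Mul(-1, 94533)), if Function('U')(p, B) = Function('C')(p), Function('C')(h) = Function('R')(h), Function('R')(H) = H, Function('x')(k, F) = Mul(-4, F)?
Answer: -93853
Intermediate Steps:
Function('C')(h) = h
Function('U')(p, B) = p
Add(Function('U')(680, Function('x')(-22, -4)), Mul(-1, 94533)) = Add(680, Mul(-1, 94533)) = Add(680, -94533) = -93853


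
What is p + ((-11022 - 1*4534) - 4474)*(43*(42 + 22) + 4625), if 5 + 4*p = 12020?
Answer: -591033225/4 ≈ -1.4776e+8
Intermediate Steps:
p = 12015/4 (p = -5/4 + (1/4)*12020 = -5/4 + 3005 = 12015/4 ≈ 3003.8)
p + ((-11022 - 1*4534) - 4474)*(43*(42 + 22) + 4625) = 12015/4 + ((-11022 - 1*4534) - 4474)*(43*(42 + 22) + 4625) = 12015/4 + ((-11022 - 4534) - 4474)*(43*64 + 4625) = 12015/4 + (-15556 - 4474)*(2752 + 4625) = 12015/4 - 20030*7377 = 12015/4 - 147761310 = -591033225/4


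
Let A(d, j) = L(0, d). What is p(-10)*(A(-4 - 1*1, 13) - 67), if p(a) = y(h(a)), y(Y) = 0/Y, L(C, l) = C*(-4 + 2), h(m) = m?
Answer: 0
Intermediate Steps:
L(C, l) = -2*C (L(C, l) = C*(-2) = -2*C)
A(d, j) = 0 (A(d, j) = -2*0 = 0)
y(Y) = 0
p(a) = 0
p(-10)*(A(-4 - 1*1, 13) - 67) = 0*(0 - 67) = 0*(-67) = 0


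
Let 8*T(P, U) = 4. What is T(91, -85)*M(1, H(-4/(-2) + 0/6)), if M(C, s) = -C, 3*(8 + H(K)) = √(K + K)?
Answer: -½ ≈ -0.50000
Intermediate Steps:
T(P, U) = ½ (T(P, U) = (⅛)*4 = ½)
H(K) = -8 + √2*√K/3 (H(K) = -8 + √(K + K)/3 = -8 + √(2*K)/3 = -8 + (√2*√K)/3 = -8 + √2*√K/3)
T(91, -85)*M(1, H(-4/(-2) + 0/6)) = (-1*1)/2 = (½)*(-1) = -½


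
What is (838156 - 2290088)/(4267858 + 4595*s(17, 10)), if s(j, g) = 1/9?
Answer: -13067388/38415317 ≈ -0.34016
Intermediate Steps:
s(j, g) = 1/9
(838156 - 2290088)/(4267858 + 4595*s(17, 10)) = (838156 - 2290088)/(4267858 + 4595*(1/9)) = -1451932/(4267858 + 4595/9) = -1451932/38415317/9 = -1451932*9/38415317 = -13067388/38415317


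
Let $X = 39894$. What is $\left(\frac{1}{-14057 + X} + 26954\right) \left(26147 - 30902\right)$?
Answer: $- \frac{3311431922745}{25837} \approx -1.2817 \cdot 10^{8}$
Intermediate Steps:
$\left(\frac{1}{-14057 + X} + 26954\right) \left(26147 - 30902\right) = \left(\frac{1}{-14057 + 39894} + 26954\right) \left(26147 - 30902\right) = \left(\frac{1}{25837} + 26954\right) \left(-4755\right) = \frac{696410499}{25837} \left(-4755\right) = - \frac{3311431922745}{25837}$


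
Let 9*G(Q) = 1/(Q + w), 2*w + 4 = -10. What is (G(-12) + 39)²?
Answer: 44462224/29241 ≈ 1520.5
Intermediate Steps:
w = -7 (w = -2 + (½)*(-10) = -2 - 5 = -7)
G(Q) = 1/(9*(-7 + Q)) (G(Q) = 1/(9*(Q - 7)) = 1/(9*(-7 + Q)))
(G(-12) + 39)² = (1/(9*(-7 - 12)) + 39)² = ((⅑)/(-19) + 39)² = ((⅑)*(-1/19) + 39)² = (-1/171 + 39)² = (6668/171)² = 44462224/29241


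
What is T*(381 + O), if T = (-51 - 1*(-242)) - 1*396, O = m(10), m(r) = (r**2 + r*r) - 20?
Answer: -115005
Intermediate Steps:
m(r) = -20 + 2*r**2 (m(r) = (r**2 + r**2) - 20 = 2*r**2 - 20 = -20 + 2*r**2)
O = 180 (O = -20 + 2*10**2 = -20 + 2*100 = -20 + 200 = 180)
T = -205 (T = (-51 + 242) - 396 = 191 - 396 = -205)
T*(381 + O) = -205*(381 + 180) = -205*561 = -115005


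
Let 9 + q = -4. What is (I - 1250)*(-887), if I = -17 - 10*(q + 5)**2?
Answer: 1691509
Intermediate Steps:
q = -13 (q = -9 - 4 = -13)
I = -657 (I = -17 - 10*(-13 + 5)**2 = -17 - 10*(-8)**2 = -17 - 10*64 = -17 - 640 = -657)
(I - 1250)*(-887) = (-657 - 1250)*(-887) = -1907*(-887) = 1691509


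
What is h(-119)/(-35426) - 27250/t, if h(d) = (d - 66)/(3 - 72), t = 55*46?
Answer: -289609585/26888334 ≈ -10.771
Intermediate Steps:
t = 2530
h(d) = 22/23 - d/69 (h(d) = (-66 + d)/(-69) = (-66 + d)*(-1/69) = 22/23 - d/69)
h(-119)/(-35426) - 27250/t = (22/23 - 1/69*(-119))/(-35426) - 27250/2530 = (22/23 + 119/69)*(-1/35426) - 27250*1/2530 = (185/69)*(-1/35426) - 2725/253 = -185/2444394 - 2725/253 = -289609585/26888334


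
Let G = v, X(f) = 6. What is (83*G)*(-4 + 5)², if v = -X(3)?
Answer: -498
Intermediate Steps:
v = -6 (v = -1*6 = -6)
G = -6
(83*G)*(-4 + 5)² = (83*(-6))*(-4 + 5)² = -498*1² = -498*1 = -498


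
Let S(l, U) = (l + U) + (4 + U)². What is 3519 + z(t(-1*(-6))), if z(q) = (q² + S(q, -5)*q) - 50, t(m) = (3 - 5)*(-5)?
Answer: 3629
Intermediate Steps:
t(m) = 10 (t(m) = -2*(-5) = 10)
S(l, U) = U + l + (4 + U)² (S(l, U) = (U + l) + (4 + U)² = U + l + (4 + U)²)
z(q) = -50 + q² + q*(-4 + q) (z(q) = (q² + (-5 + q + (4 - 5)²)*q) - 50 = (q² + (-5 + q + (-1)²)*q) - 50 = (q² + (-5 + q + 1)*q) - 50 = (q² + (-4 + q)*q) - 50 = (q² + q*(-4 + q)) - 50 = -50 + q² + q*(-4 + q))
3519 + z(t(-1*(-6))) = 3519 + (-50 + 10² + 10*(-4 + 10)) = 3519 + (-50 + 100 + 10*6) = 3519 + (-50 + 100 + 60) = 3519 + 110 = 3629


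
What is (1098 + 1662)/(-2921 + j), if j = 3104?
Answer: 920/61 ≈ 15.082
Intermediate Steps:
(1098 + 1662)/(-2921 + j) = (1098 + 1662)/(-2921 + 3104) = 2760/183 = 2760*(1/183) = 920/61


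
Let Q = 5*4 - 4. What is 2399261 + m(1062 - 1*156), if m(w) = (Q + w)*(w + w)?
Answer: 4069925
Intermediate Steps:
Q = 16 (Q = 20 - 4 = 16)
m(w) = 2*w*(16 + w) (m(w) = (16 + w)*(w + w) = (16 + w)*(2*w) = 2*w*(16 + w))
2399261 + m(1062 - 1*156) = 2399261 + 2*(1062 - 1*156)*(16 + (1062 - 1*156)) = 2399261 + 2*(1062 - 156)*(16 + (1062 - 156)) = 2399261 + 2*906*(16 + 906) = 2399261 + 2*906*922 = 2399261 + 1670664 = 4069925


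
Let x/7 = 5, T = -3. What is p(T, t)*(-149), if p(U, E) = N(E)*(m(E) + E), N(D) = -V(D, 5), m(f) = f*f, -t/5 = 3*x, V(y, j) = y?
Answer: -21519697500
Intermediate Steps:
x = 35 (x = 7*5 = 35)
t = -525 (t = -15*35 = -5*105 = -525)
m(f) = f**2
N(D) = -D
p(U, E) = -E*(E + E**2) (p(U, E) = (-E)*(E**2 + E) = (-E)*(E + E**2) = -E*(E + E**2))
p(T, t)*(-149) = -1*(-525)**2*(1 - 525)*(-149) = -1*275625*(-524)*(-149) = 144427500*(-149) = -21519697500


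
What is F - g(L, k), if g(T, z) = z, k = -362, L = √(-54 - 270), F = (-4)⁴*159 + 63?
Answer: 41129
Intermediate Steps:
F = 40767 (F = 256*159 + 63 = 40704 + 63 = 40767)
L = 18*I (L = √(-324) = 18*I ≈ 18.0*I)
F - g(L, k) = 40767 - 1*(-362) = 40767 + 362 = 41129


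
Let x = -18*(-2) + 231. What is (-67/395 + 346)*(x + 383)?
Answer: 17758390/79 ≈ 2.2479e+5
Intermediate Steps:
x = 267 (x = 36 + 231 = 267)
(-67/395 + 346)*(x + 383) = (-67/395 + 346)*(267 + 383) = (-67*1/395 + 346)*650 = (-67/395 + 346)*650 = (136603/395)*650 = 17758390/79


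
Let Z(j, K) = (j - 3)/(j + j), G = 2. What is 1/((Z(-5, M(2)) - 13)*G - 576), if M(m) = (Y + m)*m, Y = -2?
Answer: -5/3002 ≈ -0.0016656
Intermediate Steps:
M(m) = m*(-2 + m) (M(m) = (-2 + m)*m = m*(-2 + m))
Z(j, K) = (-3 + j)/(2*j) (Z(j, K) = (-3 + j)/((2*j)) = (-3 + j)*(1/(2*j)) = (-3 + j)/(2*j))
1/((Z(-5, M(2)) - 13)*G - 576) = 1/(((½)*(-3 - 5)/(-5) - 13)*2 - 576) = 1/(((½)*(-⅕)*(-8) - 13)*2 - 576) = 1/((⅘ - 13)*2 - 576) = 1/(-61/5*2 - 576) = 1/(-122/5 - 576) = 1/(-3002/5) = -5/3002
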